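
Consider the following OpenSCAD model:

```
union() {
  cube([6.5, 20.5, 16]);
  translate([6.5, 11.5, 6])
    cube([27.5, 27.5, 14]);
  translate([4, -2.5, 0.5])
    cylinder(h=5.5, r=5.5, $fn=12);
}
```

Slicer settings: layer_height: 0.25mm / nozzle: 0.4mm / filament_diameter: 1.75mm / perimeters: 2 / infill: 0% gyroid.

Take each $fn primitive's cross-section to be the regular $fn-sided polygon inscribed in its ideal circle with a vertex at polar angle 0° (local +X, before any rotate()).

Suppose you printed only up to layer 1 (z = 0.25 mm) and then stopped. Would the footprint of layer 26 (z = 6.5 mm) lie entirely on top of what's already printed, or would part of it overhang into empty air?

Compare the two slices. At z = 0.25: the cube is present — its section is the full 6.5×20.5 rectangle (area 133.25 mm²); the cube at (6.5, 11.5) does not reach this height (z outside [6, 20]); the cylinder at (4, -2.5) is absent (z outside [0.5, 6]); Merging all regions: only the 6.5×20.5 cube is present, so the union is just that shape — area = 133.25 mm². At z = 6.5: the cube (footprint 6.5×20.5) is included at this height (area 133.25 mm²); the cube at (6.5, 11.5) (footprint 27.5×27.5) is included at this height (area 756.25 mm²); the cylinder at (4, -2.5) is absent (z outside [0.5, 6]); Combining (union): the 2 present regions share edge segments without overlapping in area, so areas simply add but the touching pieces fuse into one outline (the shared edge portions become interior and drop out of the boundary) — area = 889.50 mm². Checking containment: at z = 6.5 the cross-section extends beyond the z = 0.25 cross-section by about 756.25 mm².

part overhangs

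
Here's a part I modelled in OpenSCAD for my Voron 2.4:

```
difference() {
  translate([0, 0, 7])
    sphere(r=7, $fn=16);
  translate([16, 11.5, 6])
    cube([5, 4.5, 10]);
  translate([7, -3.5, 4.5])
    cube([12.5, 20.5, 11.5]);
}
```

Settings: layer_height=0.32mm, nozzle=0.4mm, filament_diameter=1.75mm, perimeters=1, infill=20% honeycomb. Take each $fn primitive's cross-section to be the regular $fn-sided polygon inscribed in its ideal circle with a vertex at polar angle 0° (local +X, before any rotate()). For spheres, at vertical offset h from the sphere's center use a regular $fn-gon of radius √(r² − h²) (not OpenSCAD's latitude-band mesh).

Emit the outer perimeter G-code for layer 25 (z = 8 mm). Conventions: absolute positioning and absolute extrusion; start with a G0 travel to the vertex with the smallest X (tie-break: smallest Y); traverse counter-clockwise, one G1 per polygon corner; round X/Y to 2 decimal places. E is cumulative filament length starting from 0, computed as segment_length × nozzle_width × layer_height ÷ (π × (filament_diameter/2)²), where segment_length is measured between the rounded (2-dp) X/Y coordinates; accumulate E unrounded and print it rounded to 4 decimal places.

At z = 8 mm: the sphere: section is a regular 16-gon, circumradius = √(r²−h²) = √(7²−1²) = 6.928; the cube at (16, 11.5) (footprint 5×4.5) is included at this height; the 12.5×20.5 cube at (7, -3.5) contributes its full rectangle; Taking the first minus the rest: starting from the r=7 sphere, the 5×4.5 cube at (16, 11.5) misses the remaining region (no effect); the 12.5×20.5 cube at (7, -3.5) misses the remaining region (no effect) — 1 connected region. The outline is a single polygon with 16 vertices. Extrusion per mm of travel: 0.4 × 0.32 / (π × 0.875²) = 0.053216. Accumulating E over each segment gives final E = 2.3018.

G0 X-6.93 Y0.00 Z8.00
G1 X-6.40 Y-2.65 E0.1438
G1 X-4.90 Y-4.90 E0.2877
G1 X-2.65 Y-6.40 E0.4316
G1 X0.00 Y-6.93 E0.5754
G1 X2.65 Y-6.40 E0.7193
G1 X4.90 Y-4.90 E0.8632
G1 X6.40 Y-2.65 E1.0071
G1 X6.93 Y0.00 E1.1509
G1 X6.40 Y2.65 E1.2947
G1 X4.90 Y4.90 E1.4386
G1 X2.65 Y6.40 E1.5825
G1 X0.00 Y6.93 E1.7263
G1 X-2.65 Y6.40 E1.8701
G1 X-4.90 Y4.90 E2.0140
G1 X-6.40 Y2.65 E2.1580
G1 X-6.93 Y0.00 E2.3018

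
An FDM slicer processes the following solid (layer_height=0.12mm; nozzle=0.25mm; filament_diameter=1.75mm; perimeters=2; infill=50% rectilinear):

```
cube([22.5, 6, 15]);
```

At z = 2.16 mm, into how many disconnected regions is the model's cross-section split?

1

At z = 2.16 mm: the 22.5×6 cube contributes its full rectangle. The result has 1 disconnected region.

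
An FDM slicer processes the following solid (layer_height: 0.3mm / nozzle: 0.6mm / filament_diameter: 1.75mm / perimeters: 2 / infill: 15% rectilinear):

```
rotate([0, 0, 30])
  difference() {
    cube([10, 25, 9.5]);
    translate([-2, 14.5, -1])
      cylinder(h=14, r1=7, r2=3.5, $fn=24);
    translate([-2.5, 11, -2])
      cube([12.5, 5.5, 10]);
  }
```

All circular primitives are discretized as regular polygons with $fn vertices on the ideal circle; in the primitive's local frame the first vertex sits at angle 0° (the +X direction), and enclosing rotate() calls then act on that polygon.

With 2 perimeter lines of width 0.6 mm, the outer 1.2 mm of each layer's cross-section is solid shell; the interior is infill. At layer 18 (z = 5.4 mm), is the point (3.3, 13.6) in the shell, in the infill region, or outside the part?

At z = 5.4 mm: the cube is present — its section is the full 10×25 rectangle; the cone at (-2, 14.5) contributes a regular 24-gon of circumradius 5.400 (interpolated between r1=7 and r2=3.5 at t=0.457); the cube at (-2.5, 11) (footprint 12.5×5.5) is included at this height; After the difference (first − rest): starting from the 10×25 cube, the cone at (-2, 14.5) partially overlaps it — only the 24.31 mm² overlap (of its 90.57 mm²) is removed, clipping the outline; the 12.5×5.5 cube at (-2.5, 11) partially overlaps it — only the 38.16 mm² overlap (of its 68.75 mm²) is removed, clipping the outline — 2 connected regions; (rotated 30° about Z; rotation is an isometry so areas/perimeters/island counts are preserved). Overall, the cross-section has 2 separate islands. Undo the 30° rotation: the query point maps to (9.658, 10.128) in the un-rotated model frame. The nearest boundary edge runs (10.00, 11.00)→(10.00, 0.00); distance from the point to it = 0.34 mm. (Shell/infill is judged within the island containing the point — the largest one.) The point is inside the cross-section, 0.34 mm from the nearest boundary — within the 1.2 mm shell band (2 × 0.6).

shell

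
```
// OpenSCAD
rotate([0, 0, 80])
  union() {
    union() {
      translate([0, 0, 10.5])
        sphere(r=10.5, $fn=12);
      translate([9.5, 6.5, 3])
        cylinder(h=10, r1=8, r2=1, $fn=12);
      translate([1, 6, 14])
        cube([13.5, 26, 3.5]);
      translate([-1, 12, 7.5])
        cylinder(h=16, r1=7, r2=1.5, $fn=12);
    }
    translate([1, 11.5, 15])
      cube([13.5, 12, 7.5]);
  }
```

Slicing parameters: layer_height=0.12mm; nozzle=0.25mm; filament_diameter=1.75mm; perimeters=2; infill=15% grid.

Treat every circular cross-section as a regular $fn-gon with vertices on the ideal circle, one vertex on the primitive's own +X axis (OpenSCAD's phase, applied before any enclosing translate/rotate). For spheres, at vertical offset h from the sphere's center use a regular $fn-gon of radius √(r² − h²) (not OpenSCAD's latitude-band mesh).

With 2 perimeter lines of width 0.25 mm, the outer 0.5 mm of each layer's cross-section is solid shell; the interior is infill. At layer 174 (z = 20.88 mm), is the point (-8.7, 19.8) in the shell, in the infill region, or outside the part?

outside

At z = 20.88 mm: the sphere: section is a regular 12-gon, circumradius = √(r²−h²) = √(10.5²−10.38²) = 1.583; the cone at (9.5, 6.5) is absent (z outside [3, 13]); the cube at (1, 6) is not intersected at this z (z outside [14, 17.5]); the cone at (-1, 12): at t=0.836 of its height the radius interpolates to r₁+(r₂−r₁)t = 2.401, giving a regular 12-gon of that circumradius; Taking the union: the 2 present regions are separate (no shared area or edge), so areas and boundary lengths simply add and each stays a separate island — 2 connected regions; the cube at (1, 11.5) (footprint 13.5×12) is included at this height; Merging all regions: the regions partially overlap (shared area 0.46 mm²), so overlapping operands fuse into one piece — 2 connected regions; (whole slice rotated 80° about Z — lengths, areas and connectivity unchanged). Overall, the cross-section has 2 separate islands. Undo the 80° rotation: the query point maps to (17.988, 12.006) in the un-rotated model frame. The nearest boundary edge runs (14.50, 23.50)→(14.50, 11.50); distance from the point to it = 3.49 mm. The point is not inside any of the regions above, so it lies outside the cross-section (3.49 mm from the nearest boundary).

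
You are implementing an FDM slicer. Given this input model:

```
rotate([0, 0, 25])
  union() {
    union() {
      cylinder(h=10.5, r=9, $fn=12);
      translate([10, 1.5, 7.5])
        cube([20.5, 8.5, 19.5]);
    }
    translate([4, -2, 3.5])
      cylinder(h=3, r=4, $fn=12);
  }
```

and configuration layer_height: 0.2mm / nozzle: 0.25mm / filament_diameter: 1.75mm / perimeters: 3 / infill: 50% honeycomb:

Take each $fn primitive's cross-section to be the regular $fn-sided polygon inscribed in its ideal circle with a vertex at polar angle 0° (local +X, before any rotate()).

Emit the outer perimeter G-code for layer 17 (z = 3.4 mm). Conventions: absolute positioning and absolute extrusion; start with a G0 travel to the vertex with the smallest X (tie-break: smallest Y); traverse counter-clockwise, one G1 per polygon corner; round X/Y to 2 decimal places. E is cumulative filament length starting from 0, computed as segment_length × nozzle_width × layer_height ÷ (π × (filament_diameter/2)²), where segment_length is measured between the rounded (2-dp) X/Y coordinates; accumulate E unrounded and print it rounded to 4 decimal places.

At z = 3.4 mm: the cylinder: section is a regular 12-gon, circumradius r=9; the cube at (10, 1.5) does not reach this height (z outside [7.5, 27]); Taking the union: only the r=9 cylinder is present, so the union is just that shape — 1 connected region; the cylinder at (4, -2) does not reach this height (z outside [3.5, 6.5]); Taking the union: only the result so far is present, so the union is just that shape — 1 connected region; (whole slice rotated 25° about Z — lengths, areas and connectivity unchanged). The outline is a single polygon with 12 vertices. Extrusion per mm of travel: 0.25 × 0.2 / (π × 0.875²) = 0.020788. Accumulating E over each segment gives final E = 1.1622.

G0 X-8.97 Y0.78 Z3.40
G1 X-8.16 Y-3.80 E0.0967
G1 X-5.16 Y-7.37 E0.1936
G1 X-0.78 Y-8.97 E0.2906
G1 X3.80 Y-8.16 E0.3872
G1 X7.37 Y-5.16 E0.4842
G1 X8.97 Y-0.78 E0.5811
G1 X8.16 Y3.80 E0.6778
G1 X5.16 Y7.37 E0.7747
G1 X0.78 Y8.97 E0.8717
G1 X-3.80 Y8.16 E0.9683
G1 X-7.37 Y5.16 E1.0653
G1 X-8.97 Y0.78 E1.1622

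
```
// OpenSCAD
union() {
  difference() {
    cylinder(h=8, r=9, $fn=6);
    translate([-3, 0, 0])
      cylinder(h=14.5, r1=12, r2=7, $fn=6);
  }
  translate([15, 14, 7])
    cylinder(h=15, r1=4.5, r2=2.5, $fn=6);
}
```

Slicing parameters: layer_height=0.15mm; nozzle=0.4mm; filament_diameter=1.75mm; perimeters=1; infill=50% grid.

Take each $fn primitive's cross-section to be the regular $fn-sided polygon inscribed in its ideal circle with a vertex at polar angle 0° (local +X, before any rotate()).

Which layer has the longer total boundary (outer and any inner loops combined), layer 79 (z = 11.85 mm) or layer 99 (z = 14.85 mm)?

layer 79 (z = 11.85 mm)

Layer 79 (z = 11.85): the cylinder does not reach this height (z outside [0, 8]); the cone at (-3, 0) (r1=12→r2=7) has section circumradius 7.914 here — a regular 6-gon (perimeter = 2·6·7.914·sin(180°/6) = 47.48 mm); Taking the first minus the rest: the first operand is absent here, so nothing remains; the cone at (15, 14) (r1=4.5→r2=2.5) has section circumradius 3.853 here — a regular 6-gon (perimeter = 2·6·3.853·sin(180°/6) = 23.12 mm); Merging all regions: only the cone at (15, 14) is present, so the union is just that shape — boundary = 23.12 mm. So its perimeter = 23.12 mm. Layer 99 (z = 14.85): the cylinder does not reach this height (z outside [0, 8]); the cone at (-3, 0) does not reach this height (z outside [0, 14.5]); Subtracting the remaining from the first: the first operand is absent here, so nothing remains; the cone at (15, 14): at t=0.523 of its height the radius interpolates to r₁+(r₂−r₁)t = 3.453, giving a regular 6-gon of that circumradius (perimeter = 2·6·3.453·sin(180°/6) = 20.72 mm); Combining (union): only the cone at (15, 14) is present, so the union is just that shape — boundary = 20.72 mm. So its perimeter = 20.72 mm. Layer 79 is larger (23.12 vs 20.72 mm).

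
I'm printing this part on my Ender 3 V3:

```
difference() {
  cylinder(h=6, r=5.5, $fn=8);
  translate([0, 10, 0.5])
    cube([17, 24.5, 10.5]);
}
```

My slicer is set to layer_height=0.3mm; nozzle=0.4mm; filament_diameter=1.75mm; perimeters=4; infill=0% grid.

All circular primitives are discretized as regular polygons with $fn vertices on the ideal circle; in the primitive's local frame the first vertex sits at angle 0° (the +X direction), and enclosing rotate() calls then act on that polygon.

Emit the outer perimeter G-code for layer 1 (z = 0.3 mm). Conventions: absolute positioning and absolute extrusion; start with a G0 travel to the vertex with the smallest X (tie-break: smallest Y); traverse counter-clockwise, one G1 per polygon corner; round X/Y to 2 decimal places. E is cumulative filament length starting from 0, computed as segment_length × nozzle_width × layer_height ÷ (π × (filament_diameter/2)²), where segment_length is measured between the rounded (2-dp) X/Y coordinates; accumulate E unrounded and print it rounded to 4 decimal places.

G0 X-5.50 Y0.00 Z0.30
G1 X-3.89 Y-3.89 E0.2100
G1 X0.00 Y-5.50 E0.4201
G1 X3.89 Y-3.89 E0.6301
G1 X5.50 Y0.00 E0.8402
G1 X3.89 Y3.89 E1.0502
G1 X0.00 Y5.50 E1.2602
G1 X-3.89 Y3.89 E1.4703
G1 X-5.50 Y0.00 E1.6803

At z = 0.3 mm: the r=5.5 cylinder contributes a regular 8-gon of circumradius 5.5; the cube at (0, 10) is absent (z outside [0.5, 11]); After the difference (first − rest): none of the subtracted shapes is present at this height, so the r=5.5 cylinder is unchanged — 1 connected region. The outline is a single polygon with 8 vertices. Extrusion per mm of travel: 0.4 × 0.3 / (π × 0.875²) = 0.049890. Accumulating E over each segment gives final E = 1.6803.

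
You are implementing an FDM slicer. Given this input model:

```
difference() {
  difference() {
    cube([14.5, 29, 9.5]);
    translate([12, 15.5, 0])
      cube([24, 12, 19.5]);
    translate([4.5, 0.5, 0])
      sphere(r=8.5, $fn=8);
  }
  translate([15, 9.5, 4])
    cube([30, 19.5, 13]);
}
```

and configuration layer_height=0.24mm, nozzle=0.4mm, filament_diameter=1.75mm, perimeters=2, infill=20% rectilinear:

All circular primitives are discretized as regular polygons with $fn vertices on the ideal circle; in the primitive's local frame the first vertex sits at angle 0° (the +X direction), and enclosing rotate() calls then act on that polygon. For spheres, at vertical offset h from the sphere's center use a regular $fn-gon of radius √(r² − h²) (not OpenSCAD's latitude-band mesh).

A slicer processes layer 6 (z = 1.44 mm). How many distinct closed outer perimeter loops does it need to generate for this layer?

1

At z = 1.44 mm: the 14.5×29 cube contributes its full rectangle; the 24×12 cube at (12, 15.5) contributes its full rectangle; the r=8.5 sphere at (4.5, 0.5) slices to a regular 8-gon of circumradius 8.377 (√(r²−h²) with h=1.44 from center); Taking the first minus the rest: starting from the 14.5×29 cube, the 24×12 cube at (12, 15.5) partially overlaps it — only the 30.00 mm² overlap (of its 288.00 mm²) is removed, clipping the outline; the r=8.5 sphere at (4.5, 0.5) partially overlaps it — only the 89.51 mm² overlap (of its 198.49 mm²) is removed, clipping the outline — 1 connected region; the cube at (15, 9.5) is absent (z outside [4, 17]); After the difference (first − rest): none of the subtracted shapes is present at this height, so the result so far is unchanged — 1 connected region. The result has 1 disconnected region.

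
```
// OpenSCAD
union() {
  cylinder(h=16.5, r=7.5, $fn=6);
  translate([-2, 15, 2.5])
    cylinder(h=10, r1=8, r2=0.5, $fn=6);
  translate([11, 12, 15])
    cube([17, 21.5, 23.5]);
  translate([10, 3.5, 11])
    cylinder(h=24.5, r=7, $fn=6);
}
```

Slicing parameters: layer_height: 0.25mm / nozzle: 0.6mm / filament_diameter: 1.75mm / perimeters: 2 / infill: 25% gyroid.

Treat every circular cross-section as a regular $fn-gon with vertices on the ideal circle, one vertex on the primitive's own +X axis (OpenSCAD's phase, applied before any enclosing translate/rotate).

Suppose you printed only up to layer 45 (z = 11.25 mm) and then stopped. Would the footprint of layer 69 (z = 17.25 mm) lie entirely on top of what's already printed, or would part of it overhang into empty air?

part overhangs

Compare the two slices. At z = 11.25: the r=7.5 cylinder contributes a regular 6-gon of circumradius 7.5 (area = (6/2)·7.500²·sin(360°/6) = 146.14 mm²); the cone at (-2, 15) contributes a regular 6-gon of circumradius 1.438 (interpolated between r1=8 and r2=0.5 at t=0.875) (area = (6/2)·1.438²·sin(360°/6) = 5.37 mm²); the cube at (11, 12) does not reach this height (z outside [15, 38.5]); the cylinder at (10, 3.5): section is a regular 6-gon, circumradius r=7 (area = (6/2)·7.000²·sin(360°/6) = 127.31 mm²); Merging all regions: the regions partially overlap — summed areas 278.82 mm² minus the doubly-counted overlap 14.00 mm² gives 264.82 mm² — area = 264.82 mm². At z = 17.25: the cylinder is absent (z outside [0, 16.5]); the cone at (-2, 15) does not reach this height (z outside [2.5, 12.5]); the cube at (11, 12) is present — its section is the full 17×21.5 rectangle (area 365.50 mm²); the r=7 cylinder at (10, 3.5) contributes a regular 6-gon of circumradius 7 (area = (6/2)·7.000²·sin(360°/6) = 127.31 mm²); Merging all regions: the 2 present regions are separate (no shared area or edge), so areas and boundary lengths simply add and each stays a separate island — area = 492.81 mm². Checking containment: at z = 17.25 the cross-section extends beyond the z = 11.25 cross-section by about 365.50 mm².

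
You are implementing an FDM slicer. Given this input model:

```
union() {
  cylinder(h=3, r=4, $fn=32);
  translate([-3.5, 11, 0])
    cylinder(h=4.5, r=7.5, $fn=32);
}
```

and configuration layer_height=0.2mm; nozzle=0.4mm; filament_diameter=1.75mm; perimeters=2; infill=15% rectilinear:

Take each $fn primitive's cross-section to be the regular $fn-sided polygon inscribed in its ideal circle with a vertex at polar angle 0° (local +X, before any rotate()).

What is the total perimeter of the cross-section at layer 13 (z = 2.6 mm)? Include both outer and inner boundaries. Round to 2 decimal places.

72.14 mm

At z = 2.6 mm: the r=4 cylinder gives a regular 32-gon of circumradius 4 (constant along its height) (perimeter = 2·32·4.000·sin(180°/32) = 25.09 mm); the r=7.5 cylinder at (-3.5, 11) gives a regular 32-gon of circumradius 7.5 (constant along its height) (perimeter = 2·32·7.500·sin(180°/32) = 47.05 mm); Merging all regions: the 2 present regions are separate (no shared area or edge), so areas and boundary lengths simply add and each stays a separate island — boundary = 72.14 mm. Overall, the cross-section has 2 separate islands. Total boundary length (outer) = 72.14 mm.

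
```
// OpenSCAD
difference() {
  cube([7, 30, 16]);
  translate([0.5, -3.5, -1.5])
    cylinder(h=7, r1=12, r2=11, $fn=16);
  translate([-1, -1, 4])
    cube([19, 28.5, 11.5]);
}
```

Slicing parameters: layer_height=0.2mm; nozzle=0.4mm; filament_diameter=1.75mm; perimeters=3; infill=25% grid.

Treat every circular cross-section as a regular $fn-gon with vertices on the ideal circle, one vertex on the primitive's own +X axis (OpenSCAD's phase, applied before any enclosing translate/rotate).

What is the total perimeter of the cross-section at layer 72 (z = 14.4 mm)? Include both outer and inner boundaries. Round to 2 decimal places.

At z = 14.4 mm: the cube is present — its section is the full 7×30 rectangle (perimeter 74.00 mm); the cone at (0.5, -3.5) is not intersected at this z (z outside [-1.5, 5.5]); the cube at (-1, -1) (footprint 19×28.5) is included at this height (perimeter 95.00 mm); Taking the first minus the rest: starting from the 7×30 cube, the 19×28.5 cube at (-1, -1) partially overlaps it — only the 192.50 mm² overlap (of its 541.50 mm²) is removed, clipping the outline — boundary = 19.00 mm. Overall, the cross-section is a single solid region. Total boundary length (outer) = 19.00 mm.

19.00 mm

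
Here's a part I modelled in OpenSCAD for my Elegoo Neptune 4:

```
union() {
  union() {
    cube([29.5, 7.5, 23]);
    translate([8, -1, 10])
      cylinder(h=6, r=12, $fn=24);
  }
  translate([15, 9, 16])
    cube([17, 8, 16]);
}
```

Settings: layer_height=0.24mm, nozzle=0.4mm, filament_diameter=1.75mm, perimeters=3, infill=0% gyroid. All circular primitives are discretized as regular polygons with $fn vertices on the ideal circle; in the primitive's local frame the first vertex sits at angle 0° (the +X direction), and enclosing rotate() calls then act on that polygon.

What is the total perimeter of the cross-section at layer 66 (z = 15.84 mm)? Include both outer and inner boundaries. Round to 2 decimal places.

96.94 mm

At z = 15.84 mm: the cube is present — its section is the full 29.5×7.5 rectangle (perimeter 74.00 mm); the r=12 cylinder at (8, -1) gives a regular 24-gon of circumradius 12 (constant along its height) (perimeter = 2·24·12.000·sin(180°/24) = 75.18 mm); Merging all regions: the regions partially overlap (shared area 140.10 mm²), so the edge portions inside another operand are dropped and the merged outline is re-measured after clipping — boundary = 96.94 mm; the cube at (15, 9) does not reach this height (z outside [16, 32]); Combining (union): only the result so far is present, so the union is just that shape — boundary = 96.94 mm. Overall, the cross-section is a single solid region. Total boundary length (outer) = 96.94 mm.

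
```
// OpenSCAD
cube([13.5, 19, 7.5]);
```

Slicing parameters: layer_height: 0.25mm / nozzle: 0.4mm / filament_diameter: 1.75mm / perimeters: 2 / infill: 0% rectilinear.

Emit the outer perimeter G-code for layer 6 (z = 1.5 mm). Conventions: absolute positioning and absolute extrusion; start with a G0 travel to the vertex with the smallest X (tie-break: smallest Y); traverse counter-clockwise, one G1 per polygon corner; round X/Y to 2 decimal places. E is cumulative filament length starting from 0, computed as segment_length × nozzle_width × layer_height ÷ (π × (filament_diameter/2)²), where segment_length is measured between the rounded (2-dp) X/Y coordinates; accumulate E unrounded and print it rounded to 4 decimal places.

G0 X0.00 Y0.00 Z1.50
G1 X13.50 Y0.00 E0.5613
G1 X13.50 Y19.00 E1.3512
G1 X0.00 Y19.00 E1.9125
G1 X0.00 Y0.00 E2.7024

At z = 1.5 mm: the 13.5×19 cube contributes its full rectangle. The outline is a single polygon with 4 vertices. Extrusion per mm of travel: 0.4 × 0.25 / (π × 0.875²) = 0.041575. Accumulating E over each segment gives final E = 2.7024.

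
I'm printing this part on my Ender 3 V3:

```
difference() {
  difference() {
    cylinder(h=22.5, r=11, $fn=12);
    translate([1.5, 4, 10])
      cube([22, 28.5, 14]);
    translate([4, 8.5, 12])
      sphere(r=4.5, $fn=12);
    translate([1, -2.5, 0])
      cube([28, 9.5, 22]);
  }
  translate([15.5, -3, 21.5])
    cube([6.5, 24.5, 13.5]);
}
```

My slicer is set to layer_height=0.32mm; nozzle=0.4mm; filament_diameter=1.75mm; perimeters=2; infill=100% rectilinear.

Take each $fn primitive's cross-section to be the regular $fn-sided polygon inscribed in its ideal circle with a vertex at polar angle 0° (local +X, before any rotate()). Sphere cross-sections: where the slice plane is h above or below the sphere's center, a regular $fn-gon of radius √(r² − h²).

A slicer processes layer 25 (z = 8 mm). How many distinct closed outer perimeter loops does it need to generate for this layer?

At z = 8 mm: the r=11 cylinder contributes a regular 12-gon of circumradius 11; the cube at (1.5, 4) is not intersected at this z (z outside [10, 24]); the r=4.5 sphere at (4, 8.5) slices to a regular 12-gon of circumradius 2.062 (√(r²−h²) with h=4 from center); the 28×9.5 cube at (1, -2.5) contributes its full rectangle; Taking the first minus the rest: starting from the r=11 cylinder, the r=4.5 sphere at (4, 8.5) partially overlaps it — only the 11.41 mm² overlap (of its 12.75 mm²) is removed, clipping the outline; the 28×9.5 cube at (1, -2.5) partially overlaps it — only the 85.82 mm² overlap (of its 266.00 mm²) is removed, clipping the outline — 2 connected regions; the cube at (15.5, -3) is not intersected at this z (z outside [21.5, 35]); After the difference (first − rest): none of the subtracted shapes is present at this height, so the result so far is unchanged — 2 connected regions. The result has 2 disconnected regions.

2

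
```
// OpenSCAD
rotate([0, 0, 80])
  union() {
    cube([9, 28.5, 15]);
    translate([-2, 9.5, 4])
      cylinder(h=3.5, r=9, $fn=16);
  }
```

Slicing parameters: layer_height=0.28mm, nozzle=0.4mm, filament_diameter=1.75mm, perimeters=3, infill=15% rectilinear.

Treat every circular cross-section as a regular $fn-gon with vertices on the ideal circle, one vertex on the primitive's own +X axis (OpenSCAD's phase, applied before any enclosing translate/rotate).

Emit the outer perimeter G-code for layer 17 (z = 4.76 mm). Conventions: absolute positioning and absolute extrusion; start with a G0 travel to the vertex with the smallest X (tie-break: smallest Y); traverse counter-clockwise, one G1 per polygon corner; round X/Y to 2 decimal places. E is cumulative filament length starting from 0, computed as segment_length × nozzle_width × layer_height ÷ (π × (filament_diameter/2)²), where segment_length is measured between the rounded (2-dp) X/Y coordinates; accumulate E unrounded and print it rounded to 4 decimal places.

G0 X-28.07 Y4.95 Z4.76
G1 X-17.83 Y3.14 E0.4842
G1 X-18.57 Y1.24 E0.5792
G1 X-18.49 Y-2.27 E0.7426
G1 X-17.08 Y-5.48 E0.9059
G1 X-14.54 Y-7.91 E1.0696
G1 X-11.27 Y-9.18 E1.2329
G1 X-7.76 Y-9.11 E1.3964
G1 X-4.54 Y-7.69 E1.5603
G1 X-2.11 Y-5.16 E1.7236
G1 X-0.84 Y-1.88 E1.8874
G1 X-0.88 Y0.16 E1.9824
G1 X0.00 Y0.00 E2.0240
G1 X1.56 Y8.86 E2.4429
G1 X-26.50 Y13.81 E3.7697
G1 X-28.07 Y4.95 E4.1887

At z = 4.76 mm: the cube (footprint 9×28.5) is included at this height; the r=9 cylinder at (-2, 9.5) gives a regular 16-gon of circumradius 9 (constant along its height); Taking the union: the regions partially overlap (shared area 88.79 mm²), so overlapping operands fuse into one piece — 1 connected region; (whole slice rotated 80° about Z — lengths, areas and connectivity unchanged). The outline is a single polygon with 15 vertices. Extrusion per mm of travel: 0.4 × 0.28 / (π × 0.875²) = 0.046564. Accumulating E over each segment gives final E = 4.1887.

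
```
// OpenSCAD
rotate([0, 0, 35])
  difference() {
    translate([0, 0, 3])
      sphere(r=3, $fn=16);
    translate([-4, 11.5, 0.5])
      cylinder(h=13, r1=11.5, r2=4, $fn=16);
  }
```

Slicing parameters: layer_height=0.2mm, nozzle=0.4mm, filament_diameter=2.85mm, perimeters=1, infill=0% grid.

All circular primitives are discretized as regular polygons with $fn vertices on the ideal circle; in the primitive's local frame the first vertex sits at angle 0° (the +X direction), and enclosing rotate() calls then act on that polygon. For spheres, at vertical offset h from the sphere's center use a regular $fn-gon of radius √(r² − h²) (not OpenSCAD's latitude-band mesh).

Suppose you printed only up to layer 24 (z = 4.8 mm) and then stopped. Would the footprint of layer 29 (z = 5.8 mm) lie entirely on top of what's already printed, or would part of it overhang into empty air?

Compare the two slices. At z = 4.8: the sphere: section is a regular 16-gon, circumradius = √(r²−h²) = √(3²−1.8²) = 2.400 (area = (16/2)·2.400²·sin(360°/16) = 17.63 mm²); the cone at (-4, 11.5): at t=0.331 of its height the radius interpolates to r₁+(r₂−r₁)t = 9.019, giving a regular 16-gon of that circumradius (area = (16/2)·9.019²·sin(360°/16) = 249.04 mm²); Subtracting the remaining from the first: starting from the r=3 sphere (17.63 mm²), the cone at (-4, 11.5) misses the remaining region (no effect) — area = 17.63 mm²; (rotated 35° about Z; rotation is an isometry so areas/perimeters/island counts are preserved). At z = 5.8: the sphere: section is a regular 16-gon, circumradius = √(r²−h²) = √(3²−2.8²) = 1.077 (area = (16/2)·1.077²·sin(360°/16) = 3.55 mm²); the cone at (-4, 11.5) contributes a regular 16-gon of circumradius 8.442 (interpolated between r1=11.5 and r2=4 at t=0.408) (area = (16/2)·8.442²·sin(360°/16) = 218.20 mm²); Subtracting the remaining from the first: starting from the r=3 sphere (3.55 mm²), the cone at (-4, 11.5) misses the remaining region (no effect) — area = 3.55 mm²; (whole slice rotated 35° about Z — lengths, areas and connectivity unchanged). Checking containment: the cross-section at z = 5.8 is a subset of the cross-section at z = 4.8.

entirely on top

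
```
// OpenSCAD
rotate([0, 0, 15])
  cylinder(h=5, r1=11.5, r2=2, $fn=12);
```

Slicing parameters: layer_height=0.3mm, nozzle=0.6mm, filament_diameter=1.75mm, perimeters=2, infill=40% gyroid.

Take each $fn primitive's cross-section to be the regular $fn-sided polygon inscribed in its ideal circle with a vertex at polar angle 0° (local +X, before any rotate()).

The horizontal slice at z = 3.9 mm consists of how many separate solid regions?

1

At z = 3.9 mm: the cone (r1=11.5→r2=2) has section circumradius 4.090 here — a regular 12-gon; (whole slice rotated 15° about Z — lengths, areas and connectivity unchanged). The result has 1 disconnected region.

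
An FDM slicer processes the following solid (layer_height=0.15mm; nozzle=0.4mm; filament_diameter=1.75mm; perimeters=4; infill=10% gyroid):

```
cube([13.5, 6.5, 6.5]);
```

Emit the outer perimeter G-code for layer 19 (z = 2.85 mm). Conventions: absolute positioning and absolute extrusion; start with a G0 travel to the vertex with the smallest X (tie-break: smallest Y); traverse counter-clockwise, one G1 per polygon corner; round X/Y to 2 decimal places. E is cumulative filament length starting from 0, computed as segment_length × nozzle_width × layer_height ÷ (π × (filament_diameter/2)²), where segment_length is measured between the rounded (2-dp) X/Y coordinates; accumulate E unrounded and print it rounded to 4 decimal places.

G0 X0.00 Y0.00 Z2.85
G1 X13.50 Y0.00 E0.3368
G1 X13.50 Y6.50 E0.4989
G1 X0.00 Y6.50 E0.8357
G1 X0.00 Y0.00 E0.9978

At z = 2.85 mm: the 13.5×6.5 cube contributes its full rectangle. The outline is a single polygon with 4 vertices. Extrusion per mm of travel: 0.4 × 0.15 / (π × 0.875²) = 0.024945. Accumulating E over each segment gives final E = 0.9978.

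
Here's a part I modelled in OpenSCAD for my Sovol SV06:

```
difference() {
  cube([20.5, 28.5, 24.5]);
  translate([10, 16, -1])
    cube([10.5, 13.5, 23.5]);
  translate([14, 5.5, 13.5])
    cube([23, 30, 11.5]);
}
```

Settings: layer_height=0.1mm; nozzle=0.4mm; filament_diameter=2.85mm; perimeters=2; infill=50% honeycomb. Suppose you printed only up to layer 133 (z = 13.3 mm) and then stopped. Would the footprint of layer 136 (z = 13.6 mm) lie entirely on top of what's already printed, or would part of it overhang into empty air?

entirely on top

Compare the two slices. At z = 13.3: the 20.5×28.5 cube contributes its full rectangle (area 584.25 mm²); the cube at (10, 16) (footprint 10.5×13.5) is included at this height (area 141.75 mm²); the cube at (14, 5.5) does not reach this height (z outside [13.5, 25]); Subtracting the remaining from the first: starting from the 20.5×28.5 cube (584.25 mm²), the 10.5×13.5 cube at (10, 16) partially overlaps it — only the 131.25 mm² overlap (of its 141.75 mm²) is removed, clipping the outline — area = 453.00 mm². At z = 13.6: the 20.5×28.5 cube contributes its full rectangle (area 584.25 mm²); the 10.5×13.5 cube at (10, 16) contributes its full rectangle (area 141.75 mm²); the cube at (14, 5.5) (footprint 23×30) is included at this height (area 690.00 mm²); Taking the first minus the rest: starting from the 20.5×28.5 cube (584.25 mm²), the 10.5×13.5 cube at (10, 16) partially overlaps it — only the 131.25 mm² overlap (of its 141.75 mm²) is removed, clipping the outline; the 23×30 cube at (14, 5.5) partially overlaps it — only the 68.25 mm² overlap (of its 690.00 mm²) is removed, clipping the outline — area = 384.75 mm². Checking containment: the cross-section at z = 13.6 is a subset of the cross-section at z = 13.3.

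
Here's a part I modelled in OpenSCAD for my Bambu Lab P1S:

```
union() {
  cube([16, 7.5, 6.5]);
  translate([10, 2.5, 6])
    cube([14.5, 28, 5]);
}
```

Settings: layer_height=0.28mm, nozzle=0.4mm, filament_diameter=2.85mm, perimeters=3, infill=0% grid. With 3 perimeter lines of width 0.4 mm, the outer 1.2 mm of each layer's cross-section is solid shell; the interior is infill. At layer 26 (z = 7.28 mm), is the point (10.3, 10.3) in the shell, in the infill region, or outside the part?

At z = 7.28 mm: the cube does not reach this height (z outside [0, 6.5]); the 14.5×28 cube at (10, 2.5) contributes its full rectangle; Taking the union: only the 14.5×28 cube at (10, 2.5) is present, so the union is just that shape — 1 connected region. Overall, the cross-section is a single solid region. The nearest boundary edge runs (10.00, 30.50)→(10.00, 2.50); distance from the point to it = 0.30 mm. The point is inside the cross-section, 0.30 mm from the nearest boundary — within the 1.2 mm shell band (3 × 0.4).

shell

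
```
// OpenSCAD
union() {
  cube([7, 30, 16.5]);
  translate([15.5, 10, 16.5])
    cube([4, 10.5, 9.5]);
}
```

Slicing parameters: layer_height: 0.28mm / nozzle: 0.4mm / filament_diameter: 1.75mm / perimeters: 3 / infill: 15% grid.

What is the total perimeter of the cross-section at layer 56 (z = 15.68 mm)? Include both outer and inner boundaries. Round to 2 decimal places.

74.00 mm

At z = 15.68 mm: the cube (footprint 7×30) is included at this height (perimeter 74.00 mm); the cube at (15.5, 10) is not intersected at this z (z outside [16.5, 26]); Taking the union: only the 7×30 cube is present, so the union is just that shape — boundary = 74.00 mm. Overall, the cross-section is a single solid region. Total boundary length (outer) = 74.00 mm.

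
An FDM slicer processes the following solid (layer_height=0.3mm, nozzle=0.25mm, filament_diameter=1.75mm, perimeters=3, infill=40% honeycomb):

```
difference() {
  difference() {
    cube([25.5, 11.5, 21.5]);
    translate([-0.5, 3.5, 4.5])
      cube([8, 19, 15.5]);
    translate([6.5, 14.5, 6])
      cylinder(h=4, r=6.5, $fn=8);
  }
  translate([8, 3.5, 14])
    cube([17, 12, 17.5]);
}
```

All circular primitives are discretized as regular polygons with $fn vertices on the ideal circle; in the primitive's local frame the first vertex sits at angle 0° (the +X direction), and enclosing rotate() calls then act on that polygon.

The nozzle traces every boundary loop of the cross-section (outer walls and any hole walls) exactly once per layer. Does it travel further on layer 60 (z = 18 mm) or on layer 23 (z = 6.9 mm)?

layer 60 (z = 18 mm)

Layer 60 (z = 18): the cube (footprint 25.5×11.5) is included at this height (perimeter 74.00 mm); the cube at (-0.5, 3.5) (footprint 8×19) is included at this height (perimeter 54.00 mm); the cylinder at (6.5, 14.5) is not intersected at this z (z outside [6, 10]); Taking the first minus the rest: starting from the 25.5×11.5 cube, the 8×19 cube at (-0.5, 3.5) partially overlaps it — only the 60.00 mm² overlap (of its 152.00 mm²) is removed, clipping the outline — boundary = 74.00 mm; the cube at (8, 3.5) is present — its section is the full 17×12 rectangle (perimeter 58.00 mm); After the difference (first − rest): starting from that combined region, the 17×12 cube at (8, 3.5) partially overlaps it — only the 136.00 mm² overlap (of its 204.00 mm²) is removed, clipping the outline — boundary = 90.00 mm. So its perimeter = 90.00 mm. Layer 23 (z = 6.9): the cube is present — its section is the full 25.5×11.5 rectangle (perimeter 74.00 mm); the 8×19 cube at (-0.5, 3.5) contributes its full rectangle (perimeter 54.00 mm); the r=6.5 cylinder at (6.5, 14.5) contributes a regular 8-gon of circumradius 6.5 (perimeter = 2·8·6.500·sin(180°/8) = 39.80 mm); After the difference (first − rest): starting from the 25.5×11.5 cube, the 8×19 cube at (-0.5, 3.5) partially overlaps it — only the 60.00 mm² overlap (of its 152.00 mm²) is removed, clipping the outline; the r=6.5 cylinder at (6.5, 14.5) partially overlaps it — only the 8.95 mm² overlap (of its 119.50 mm²) is removed, clipping the outline — boundary = 72.28 mm; the cube at (8, 3.5) is absent (z outside [14, 31.5]); Subtracting the remaining from the first: none of the subtracted shapes is present at this height, so the result so far is unchanged — boundary = 72.28 mm. So its perimeter = 72.28 mm. Layer 60 is larger (90.00 vs 72.28 mm).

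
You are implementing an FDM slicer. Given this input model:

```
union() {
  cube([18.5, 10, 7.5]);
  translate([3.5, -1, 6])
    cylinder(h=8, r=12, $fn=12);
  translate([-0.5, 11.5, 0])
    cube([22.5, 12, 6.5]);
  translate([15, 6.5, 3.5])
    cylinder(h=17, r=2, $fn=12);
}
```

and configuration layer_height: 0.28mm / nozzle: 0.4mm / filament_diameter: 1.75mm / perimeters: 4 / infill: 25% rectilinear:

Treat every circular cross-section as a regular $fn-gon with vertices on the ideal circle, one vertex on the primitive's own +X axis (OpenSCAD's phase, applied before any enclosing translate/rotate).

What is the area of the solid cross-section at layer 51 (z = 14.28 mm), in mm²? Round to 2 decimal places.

At z = 14.28 mm: the cube is absent (z outside [0, 7.5]); the cylinder at (3.5, -1) does not reach this height (z outside [6, 14]); the cube at (-0.5, 11.5) is absent (z outside [0, 6.5]); the r=2 cylinder at (15, 6.5) contributes a regular 12-gon of circumradius 2 (area = (12/2)·2.000²·sin(360°/12) = 12.00 mm²); Merging all regions: only the r=2 cylinder at (15, 6.5) is present, so the union is just that shape — area = 12.00 mm². Overall, the cross-section is a single solid region. Net area = 12.00 mm².

12.00 mm²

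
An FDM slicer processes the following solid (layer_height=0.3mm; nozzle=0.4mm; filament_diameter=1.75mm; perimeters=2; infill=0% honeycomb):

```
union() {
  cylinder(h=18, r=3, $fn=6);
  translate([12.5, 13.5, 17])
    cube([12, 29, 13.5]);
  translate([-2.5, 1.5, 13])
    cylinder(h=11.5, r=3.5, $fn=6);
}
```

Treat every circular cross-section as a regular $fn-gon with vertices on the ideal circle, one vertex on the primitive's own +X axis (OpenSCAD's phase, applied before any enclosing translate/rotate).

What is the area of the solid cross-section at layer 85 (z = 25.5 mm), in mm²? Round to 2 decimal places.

348.00 mm²

At z = 25.5 mm: the cylinder is absent (z outside [0, 18]); the 12×29 cube at (12.5, 13.5) contributes its full rectangle (area 348.00 mm²); the cylinder at (-2.5, 1.5) is not intersected at this z (z outside [13, 24.5]); Taking the union: only the 12×29 cube at (12.5, 13.5) is present, so the union is just that shape — area = 348.00 mm². Overall, the cross-section is a single solid region. Net area = 348.00 mm².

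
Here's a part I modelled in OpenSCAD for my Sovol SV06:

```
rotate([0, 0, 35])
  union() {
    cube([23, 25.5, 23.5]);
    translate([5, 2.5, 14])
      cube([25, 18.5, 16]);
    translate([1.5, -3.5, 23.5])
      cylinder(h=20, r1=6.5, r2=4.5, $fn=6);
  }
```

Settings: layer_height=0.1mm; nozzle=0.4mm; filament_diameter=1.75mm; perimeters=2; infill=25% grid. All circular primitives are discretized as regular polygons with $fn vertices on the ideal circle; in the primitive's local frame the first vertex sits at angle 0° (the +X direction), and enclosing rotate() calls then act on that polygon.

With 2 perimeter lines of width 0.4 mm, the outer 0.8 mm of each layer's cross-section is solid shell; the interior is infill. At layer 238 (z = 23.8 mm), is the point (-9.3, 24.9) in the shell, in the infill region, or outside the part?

outside

At z = 23.8 mm: the cube is absent (z outside [0, 23.5]); the 25×18.5 cube at (5, 2.5) contributes its full rectangle; the cone at (1.5, -3.5) contributes a regular 6-gon of circumradius 6.470 (interpolated between r1=6.5 and r2=4.5 at t=0.015); Taking the union: the 2 present regions are separate (no shared area or edge), so areas and boundary lengths simply add and each stays a separate island — 2 connected regions; (rotated 35° about Z; rotation is an isometry so areas/perimeters/island counts are preserved). Overall, the cross-section has 2 separate islands. Undo the 35° rotation: the query point maps to (6.664, 25.731) in the un-rotated model frame. The nearest boundary edge runs (5.00, 21.00)→(30.00, 21.00); distance from the point to it = 4.73 mm. The point is not inside any of the regions above, so it lies outside the cross-section (4.73 mm from the nearest boundary).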